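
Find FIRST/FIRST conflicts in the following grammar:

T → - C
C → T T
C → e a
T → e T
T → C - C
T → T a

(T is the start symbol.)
A FIRST/FIRST conflict occurs when two productions N → α and N → β for the same non-terminal have FIRST(α) ∩ FIRST(β) ≠ ∅ (with ε ∈ FIRST of a nullable right-hand side, so two nullable alternatives also conflict).

FIRST sets of the non-terminals at (or reachable through a nullable prefix from) the front of some alternative:
  FIRST(C) = { '-', 'e' }
  FIRST(T) = { '-', 'e' }

Productions for T:
  T → - C: FIRST = { '-' }
  T → e T: FIRST = { 'e' }
  T → C - C: FIRST = { '-', 'e' }
  T → T a: FIRST = { '-', 'e' }
Productions for C:
  C → T T: FIRST = { '-', 'e' }
  C → e a: FIRST = { 'e' }

Conflict for T: T → - C and T → C - C
  Overlap: { '-' }
Conflict for T: T → - C and T → T a
  Overlap: { '-' }
Conflict for T: T → e T and T → C - C
  Overlap: { 'e' }
Conflict for T: T → e T and T → T a
  Overlap: { 'e' }
Conflict for T: T → C - C and T → T a
  Overlap: { '-', 'e' }
Conflict for C: C → T T and C → e a
  Overlap: { 'e' }

Answer: Yes. T → '-' C / T → C '-' C on { '-' }; T → '-' C / T → T a on { '-' }; T → e T / T → C '-' C on { 'e' }; T → e T / T → T a on { 'e' }; T → C '-' C / T → T a on { '-', 'e' }; C → T T / C → e a on { 'e' }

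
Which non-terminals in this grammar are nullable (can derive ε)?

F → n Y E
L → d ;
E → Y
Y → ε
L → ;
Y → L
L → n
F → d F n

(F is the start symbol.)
{ 'E', 'Y' }

A non-terminal is nullable if it can derive ε (the empty string): either it has an ε-production, or it has a production whose right-hand side consists entirely of nullable non-terminals.

ε-productions: Y → ε
So Y is immediately nullable.
E → Y: every symbol on the right is nullable, so E is nullable too.
No further non-terminal can be added: every production for the remaining non-terminals contains a terminal or a non-nullable non-terminal.
Nullable = { 'E', 'Y' }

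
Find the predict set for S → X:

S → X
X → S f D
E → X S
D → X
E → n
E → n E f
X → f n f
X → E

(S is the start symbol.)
{ 'f', 'n' }

PREDICT(S → X) = (FIRST(RHS) \ {ε}) ∪ (FOLLOW(S) if ε ∈ FIRST(RHS), i.e. RHS ⇒* ε)
FIRST(X) = { 'f', 'n' }
FIRST(X) = { 'f', 'n' }
ε ∉ FIRST(X), so FOLLOW(S) is not added.
PREDICT(S → X) = { 'f', 'n' }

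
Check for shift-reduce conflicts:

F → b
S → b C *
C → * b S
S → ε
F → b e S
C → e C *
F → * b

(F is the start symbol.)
A shift-reduce conflict occurs when an LR(0) state has both:
  - a complete (reduce) item [A → α .] (dot at the end), and
  - a shift item [B → β . c γ] (dot before a terminal).

Augment with F' → F and build the canonical LR(0) collection (I0 = CLOSURE({[F' → . F]}), then GOTO on every symbol after a dot until no new states appear). It has 16 states:
  I0: { [F → . * b], [F → . b e S], [F → . b], [F' → . F] }  — shift
  I1: { [F → * . b] }  — shift
  I2: { [F' → F .] }  — accept
  I3: { [F → b . e S], [F → b .] }  — shift, reduce
  I4: { [F → b e . S], [S → . b C *], [S → .] }  — shift, reduce
  I5: { [F → b e S .] }  — reduce
  I6: { [C → . * b S], [C → . e C *], [S → b . C *] }  — shift
  I7: { [C → * . b S] }  — shift
  I8: { [S → b C . *] }  — shift
  I9: { [C → . * b S], [C → . e C *], [C → e . C *] }  — shift
  I10: { [C → e C . *] }  — shift
  I11: { [C → e C * .] }  — reduce
  I12: { [S → b C * .] }  — reduce
  I13: { [C → * b . S], [S → . b C *], [S → .] }  — shift, reduce
  I14: { [C → * b S .] }  — reduce
  I15: { [F → * b .] }  — reduce

I3 contains reduce item [F → b .] and shift item [F → b . e S] — shift-reduce conflict.
I4 contains reduce item [S → .] and shift item [S → . b C *] — shift-reduce conflict.
I13 contains reduce item [S → .] and shift item [S → . b C *] — shift-reduce conflict.

Answer: Yes — I3: [F → b .] vs [F → b . e S]; I4: [S → .] vs [S → . b C *]; I13: [S → .] vs [S → . b C *]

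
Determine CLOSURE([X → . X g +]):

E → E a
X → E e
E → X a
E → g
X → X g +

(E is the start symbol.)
To compute CLOSURE, for each item [A → α.Bβ] where B is a non-terminal, add [B → .γ] for all productions B → γ; repeat for the newly added items until nothing changes.

Start with: [X → . X g +]
  [X → . X g +] has the dot before X: add [X → . E e]
  [X → . E e] has the dot before E: add [E → . E a], [E → . X a], [E → . g]
No further items can be added.

CLOSURE = { [E → . E a], [E → . X a], [E → . g], [X → . E e], [X → . X g +] }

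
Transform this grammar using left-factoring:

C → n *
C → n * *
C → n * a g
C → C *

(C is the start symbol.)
C → n * C'
C' → ε
C' → *
C' → a g
C → C *

Left-factoring transforms A → αβ₁ | αβ₂ into A → αA' and A' → β₁ | β₂
(α is the longest common prefix among the alternatives). Repeat until
no nonterminal has two alternatives with a common prefix.

Round 1: C has alternatives sharing prefix 'n *'. Introduce C': C → n * C'
  Add: C' → ε
  Add: C' → *
  Add: C' → a g

No remaining common prefixes — done.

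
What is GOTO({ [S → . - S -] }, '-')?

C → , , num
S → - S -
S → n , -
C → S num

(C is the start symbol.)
{ [S → - . S -], [S → . - S -], [S → . n , -] }

GOTO(I, '-') = CLOSURE({ [A → αX.β] : [A → α.Xβ] ∈ I, X = '-' })

Items with dot before '-', with the dot advanced:
  [S → . - S -] → [S → - . S -]
Closure of the advanced items:
  [S → - . S -] has the dot before S: add [S → . - S -], [S → . n , -]

GOTO = { [S → - . S -], [S → . - S -], [S → . n , -] }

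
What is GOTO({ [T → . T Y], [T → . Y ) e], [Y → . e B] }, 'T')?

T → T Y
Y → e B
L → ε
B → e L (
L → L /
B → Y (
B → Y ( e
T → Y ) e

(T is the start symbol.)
GOTO(I, 'T') = CLOSURE({ [A → αX.β] : [A → α.Xβ] ∈ I, X = 'T' })

Items with dot before 'T', with the dot advanced:
  [T → . T Y] → [T → T . Y]
Closure of the advanced items:
  [T → T . Y] has the dot before Y: add [Y → . e B]

GOTO = { [T → T . Y], [Y → . e B] }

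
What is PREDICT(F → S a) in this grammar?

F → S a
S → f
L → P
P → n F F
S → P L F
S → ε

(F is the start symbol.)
PREDICT(F → S a) = (FIRST(RHS) \ {ε}) ∪ (FOLLOW(F) if ε ∈ FIRST(RHS), i.e. RHS ⇒* ε)
FIRST(S) = { 'f', 'n', ε }
FIRST(S a) = { 'a', 'f', 'n' }
ε ∉ FIRST(S a), so FOLLOW(F) is not added.
PREDICT(F → S a) = { 'a', 'f', 'n' }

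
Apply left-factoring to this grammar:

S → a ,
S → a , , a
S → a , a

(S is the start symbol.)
Left-factoring transforms A → αβ₁ | αβ₂ into A → αA' and A' → β₁ | β₂
(α is the longest common prefix among the alternatives). Repeat until
no nonterminal has two alternatives with a common prefix.

Round 1: S has alternatives sharing prefix 'a ,'. Introduce S': S → a , S'
  Add: S' → ε
  Add: S' → , a
  Add: S' → a

No remaining common prefixes — done.

Resulting grammar:
S → a , S'
S' → ε
S' → , a
S' → a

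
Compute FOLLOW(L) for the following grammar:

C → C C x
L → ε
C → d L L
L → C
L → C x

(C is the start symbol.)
To compute FOLLOW(L), find every occurrence of L on a right-hand side N → α L β: add FIRST(β) \ {ε}, and if β is empty or nullable also add FOLLOW(N). Iterate to a fixed point.

In C → d L L: L is followed by L, add FIRST(L) \ {ε} = { 'd' }
  L is nullable, so also add FOLLOW(C)
In C → d L L: L is at the end, add FOLLOW(C)

The FOLLOW sets referred to above (computed the same way, to a fixed point):
  FOLLOW(C) = { $, 'd', 'x' }

Taking the union: FOLLOW(L) = { $, 'd', 'x' }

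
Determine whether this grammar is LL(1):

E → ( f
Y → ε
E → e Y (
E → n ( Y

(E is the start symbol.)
For E:
  PREDICT(E → '(' f) = { '(' }
  PREDICT(E → e Y '(') = { 'e' }
  PREDICT(E → n '(' Y) = { 'n' }
Y has a single production, so nothing to check there.

All predict sets are disjoint. The grammar IS LL(1).

Answer: Yes, the grammar is LL(1).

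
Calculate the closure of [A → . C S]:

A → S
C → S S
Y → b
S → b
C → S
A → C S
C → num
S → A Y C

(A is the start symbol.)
{ [A → . C S], [A → . S], [C → . S S], [C → . S], [C → . num], [S → . A Y C], [S → . b] }

Start with: [A → . C S]
  [A → . C S] has the dot before C: add [C → . S S], [C → . S], [C → . num]
  [C → . S S] has the dot before S: add [S → . b], [S → . A Y C]
  [S → . A Y C] has the dot before A: add [A → . S]
No further items can be added.

CLOSURE = { [A → . C S], [A → . S], [C → . S S], [C → . S], [C → . num], [S → . A Y C], [S → . b] }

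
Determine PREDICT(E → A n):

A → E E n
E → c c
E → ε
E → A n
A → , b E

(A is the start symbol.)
PREDICT(E → A n) = (FIRST(RHS) \ {ε}) ∪ (FOLLOW(E) if ε ∈ FIRST(RHS), i.e. RHS ⇒* ε)
FIRST(A) = { ',', 'c', 'n' }
FIRST(A n) = { ',', 'c', 'n' }
ε ∉ FIRST(A n), so FOLLOW(E) is not added.
PREDICT(E → A n) = { ',', 'c', 'n' }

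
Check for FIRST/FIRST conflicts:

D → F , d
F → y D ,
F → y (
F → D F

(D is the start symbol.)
A FIRST/FIRST conflict occurs when two productions N → α and N → β for the same non-terminal have FIRST(α) ∩ FIRST(β) ≠ ∅ (with ε ∈ FIRST of a nullable right-hand side, so two nullable alternatives also conflict).

FIRST sets of the non-terminals at (or reachable through a nullable prefix from) the front of some alternative:
  FIRST(D) = { 'y' }

Productions for F:
  F → y D ,: FIRST = { 'y' }
  F → y (: FIRST = { 'y' }
  F → D F: FIRST = { 'y' }
D has only one production, so no FIRST/FIRST conflict is possible there.

Conflict for F: F → y D , and F → y (
  Overlap: { 'y' }
Conflict for F: F → y D , and F → D F
  Overlap: { 'y' }
Conflict for F: F → y ( and F → D F
  Overlap: { 'y' }

Answer: Yes. F → y D ',' / F → y '(' on { 'y' }; F → y D ',' / F → D F on { 'y' }; F → y '(' / F → D F on { 'y' }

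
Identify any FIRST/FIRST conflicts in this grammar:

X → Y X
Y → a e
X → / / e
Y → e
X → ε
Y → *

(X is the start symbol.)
No FIRST/FIRST conflicts.

FIRST sets of the non-terminals at (or reachable through a nullable prefix from) the front of some alternative:
  FIRST(Y) = { '*', 'a', 'e' }

Productions for X:
  X → Y X: FIRST = { '*', 'a', 'e' }
  X → / / e: FIRST = { '/' }
  X → ε: FIRST = { ε }
Productions for Y:
  Y → a e: FIRST = { 'a' }
  Y → e: FIRST = { 'e' }
  Y → *: FIRST = { '*' }

All alternatives of each non-terminal have pairwise disjoint FIRST sets.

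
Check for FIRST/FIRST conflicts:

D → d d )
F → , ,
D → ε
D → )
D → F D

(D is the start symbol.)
FIRST sets of the non-terminals at (or reachable through a nullable prefix from) the front of some alternative:
  FIRST(F) = { ',' }

Productions for D:
  D → d d ): FIRST = { 'd' }
  D → ε: FIRST = { ε }
  D → ): FIRST = { ')' }
  D → F D: FIRST = { ',' }
F has only one production, so no FIRST/FIRST conflict is possible there.

All alternatives of each non-terminal have pairwise disjoint FIRST sets.

Answer: No FIRST/FIRST conflicts.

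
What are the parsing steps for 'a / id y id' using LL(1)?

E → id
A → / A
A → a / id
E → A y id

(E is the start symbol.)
LL(1) parsing maintains a stack (initially the start symbol over $) and the input. At each step: if the stack top is a terminal, match it against the current input token; if it is a non-terminal N, replace it with the RHS of M[N, lookahead] (the unique production whose predict set contains the lookahead).

Stack is shown with the top on the left.

Stack          Input          Action
------------------------------------
E $            a / id y id $  output E → A y id
A y id $       a / id y id $  output A → a / id
a / id y id $  a / id y id $  match 'a'
/ id y id $    / id y id $    match '/'
id y id $      id y id $      match 'id'
y id $         y id $         match 'y'
id $           id $           match 'id'
$              $              accept

The string is accepted.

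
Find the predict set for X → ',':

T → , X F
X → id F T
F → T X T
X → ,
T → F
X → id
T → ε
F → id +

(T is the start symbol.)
{ ',' }

PREDICT(X → ',') = (FIRST(RHS) \ {ε}) ∪ (FOLLOW(X) if ε ∈ FIRST(RHS), i.e. RHS ⇒* ε)
FIRST(',') = { ',' }
ε ∉ FIRST(','), so FOLLOW(X) is not added.
PREDICT(X → ',') = { ',' }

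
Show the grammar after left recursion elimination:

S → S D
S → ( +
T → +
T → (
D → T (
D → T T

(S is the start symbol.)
S is directly left-recursive. The standard transformation for
  A → A α₁ | ... | A α_m | β₁ | ... | β_n
is
  A  → β₁ A' | ... | β_n A'
  A' → α₁ A' | ... | α_m A' | ε

S → ( + becomes S → ( + S'
S → S D becomes S' → D S'
Add S' → ε

Productions for other non-terminals are unchanged:
  T → +
  T → (
  D → T (
  D → T T

Resulting grammar:
S → ( + S'
S' → D S'
S' → ε
T → +
T → (
D → T (
D → T T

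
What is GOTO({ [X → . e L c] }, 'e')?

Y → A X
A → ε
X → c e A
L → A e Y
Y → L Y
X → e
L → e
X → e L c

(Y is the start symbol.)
GOTO(I, 'e') = CLOSURE({ [A → αX.β] : [A → α.Xβ] ∈ I, X = 'e' })

Items with dot before 'e', with the dot advanced:
  [X → . e L c] → [X → e . L c]
Closure of the advanced items:
  [X → e . L c] has the dot before L: add [L → . A e Y], [L → . e]
  [L → . A e Y] has the dot before A: add [A → .]

GOTO = { [A → .], [L → . A e Y], [L → . e], [X → e . L c] }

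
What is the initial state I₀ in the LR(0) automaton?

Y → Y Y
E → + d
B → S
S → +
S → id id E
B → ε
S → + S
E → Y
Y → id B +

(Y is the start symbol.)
{ [Y → . Y Y], [Y → . id B +], [Y' → . Y] }

First, augment the grammar with Y' → Y
I₀ = CLOSURE({ [Y' → . Y] }):
  [Y' → . Y] has the dot before Y: add [Y → . Y Y], [Y → . id B +]
No further items can be added.

I₀ = { [Y → . Y Y], [Y → . id B +], [Y' → . Y] }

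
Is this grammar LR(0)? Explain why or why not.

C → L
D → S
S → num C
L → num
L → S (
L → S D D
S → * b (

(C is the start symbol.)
No. Shift-reduce conflict between [L → num .] and [L → . num]

A grammar is LR(0) if no state in the canonical LR(0) collection has:
  - both a shift item (dot before a terminal) and a complete item (shift-reduce conflict), or
  - two or more complete items (reduce-reduce conflict; the accept item [C' → C .] counts as a complete item here).

Augment with C' → C and build the canonical LR(0) collection (I0 = CLOSURE({[C' → . C]}), then GOTO on every symbol after a dot until no new states appear). It has 14 states:
  I0: { [C → . L], [C' → . C], [L → . S (], [L → . S D D], [L → . num], [S → . * b (], [S → . num C] }  — shift
  I1: { [S → * . b (] }  — shift
  I2: { [C' → C .] }  — accept
  I3: { [C → L .] }  — reduce
  I4: { [D → . S], [L → S . (], [L → S . D D], [S → . * b (], [S → . num C] }  — shift
  I5: { [C → . L], [L → . S (], [L → . S D D], [L → . num], [L → num .], [S → . * b (], [S → . num C], [S → num . C] }  — shift, reduce
  I6: { [S → num C .] }  — reduce
  I7: { [L → S ( .] }  — reduce
  I8: { [D → . S], [L → S D . D], [S → . * b (], [S → . num C] }  — shift
  I9: { [D → S .] }  — reduce
  I10: { [C → . L], [L → . S (], [L → . S D D], [L → . num], [S → . * b (], [S → . num C], [S → num . C] }  — shift
  I11: { [L → S D D .] }  — reduce
  I12: { [S → * b . (] }  — shift
  I13: { [S → * b ( .] }  — reduce

Conflict in state I5:
  Shift-reduce conflict between [L → num .] and [L → . num]
So the grammar is NOT LR(0).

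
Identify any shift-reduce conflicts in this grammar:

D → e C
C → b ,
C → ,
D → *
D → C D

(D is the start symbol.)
A shift-reduce conflict occurs when an LR(0) state has both:
  - a complete (reduce) item [A → α .] (dot at the end), and
  - a shift item [B → β . c γ] (dot before a terminal).

Augment with D' → D and build the canonical LR(0) collection (I0 = CLOSURE({[D' → . D]}), then GOTO on every symbol after a dot until no new states appear). It has 10 states:
  I0: { [C → . ,], [C → . b ,], [D → . *], [D → . C D], [D → . e C], [D' → . D] }  — shift
  I1: { [D → * .] }  — reduce
  I2: { [C → , .] }  — reduce
  I3: { [C → . ,], [C → . b ,], [D → . *], [D → . C D], [D → . e C], [D → C . D] }  — shift
  I4: { [D' → D .] }  — accept
  I5: { [C → b . ,] }  — shift
  I6: { [C → . ,], [C → . b ,], [D → e . C] }  — shift
  I7: { [D → e C .] }  — reduce
  I8: { [C → b , .] }  — reduce
  I9: { [D → C D .] }  — reduce

No state contains both a complete item and a shift item.

Answer: No shift-reduce conflicts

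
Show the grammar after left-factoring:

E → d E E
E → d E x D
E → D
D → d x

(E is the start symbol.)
Left-factoring transforms A → αβ₁ | αβ₂ into A → αA' and A' → β₁ | β₂
(α is the longest common prefix among the alternatives). Repeat until
no nonterminal has two alternatives with a common prefix.

Round 1: E has alternatives sharing prefix 'd E'. Introduce E': E → d E E'
  Add: E' → E
  Add: E' → x D

No remaining common prefixes — done.

Resulting grammar:
E → d E E'
E' → E
E' → x D
E → D
D → d x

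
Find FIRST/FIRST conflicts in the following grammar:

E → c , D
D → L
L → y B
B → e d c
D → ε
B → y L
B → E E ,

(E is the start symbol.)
No FIRST/FIRST conflicts.

A FIRST/FIRST conflict occurs when two productions N → α and N → β for the same non-terminal have FIRST(α) ∩ FIRST(β) ≠ ∅ (with ε ∈ FIRST of a nullable right-hand side, so two nullable alternatives also conflict).

FIRST sets of the non-terminals at (or reachable through a nullable prefix from) the front of some alternative:
  FIRST(L) = { 'y' }
  FIRST(E) = { 'c' }

Productions for D:
  D → L: FIRST = { 'y' }
  D → ε: FIRST = { ε }
Productions for B:
  B → e d c: FIRST = { 'e' }
  B → y L: FIRST = { 'y' }
  B → E E ,: FIRST = { 'c' }
E, L have only one production, so no FIRST/FIRST conflict is possible there.

All alternatives of each non-terminal have pairwise disjoint FIRST sets.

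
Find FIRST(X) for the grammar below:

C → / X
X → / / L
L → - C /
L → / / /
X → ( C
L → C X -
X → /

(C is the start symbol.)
From X → / / L:
  - '/' is a terminal: add '/' and stop
From X → ( C:
  - '(' is a terminal: add '(' and stop
From X → /:
  - '/' is a terminal: add '/' and stop

Collecting: FIRST(X) = { '(', '/' }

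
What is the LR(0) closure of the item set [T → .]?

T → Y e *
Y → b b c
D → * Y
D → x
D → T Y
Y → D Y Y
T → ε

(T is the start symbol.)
{ [T → .] }

To compute CLOSURE, for each item [A → α.Bβ] where B is a non-terminal, add [B → .γ] for all productions B → γ; repeat for the newly added items until nothing changes.

Start with: [T → .]
The dot is at the end, so nothing is added.

CLOSURE = { [T → .] }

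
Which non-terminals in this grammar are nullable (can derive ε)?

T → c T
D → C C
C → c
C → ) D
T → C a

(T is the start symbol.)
None

There are no ε-productions, so no non-terminal can derive ε.
No non-terminals are nullable.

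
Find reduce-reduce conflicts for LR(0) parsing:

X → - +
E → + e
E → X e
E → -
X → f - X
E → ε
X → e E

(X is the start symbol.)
Augment with X' → X and build the canonical LR(0) collection (I0 = CLOSURE({[X' → . X]}), then GOTO on every symbol after a dot until no new states appear). It has 14 states:
  I0: { [X → . - +], [X → . e E], [X → . f - X], [X' → . X] }  — shift
  I1: { [X → - . +] }  — shift
  I2: { [X' → X .] }  — accept
  I3: { [E → . + e], [E → . -], [E → . X e], [E → .], [X → . - +], [X → . e E], [X → . f - X], [X → e . E] }  — shift, reduce
  I4: { [X → f . - X] }  — shift
  I5: { [X → . - +], [X → . e E], [X → . f - X], [X → f - . X] }  — shift
  I6: { [X → f - X .] }  — reduce
  I7: { [E → + . e] }  — shift
  I8: { [E → - .], [X → - . +] }  — shift, reduce
  I9: { [X → e E .] }  — reduce
  I10: { [E → X . e] }  — shift
  I11: { [E → X e .] }  — reduce
  I12: { [X → - + .] }  — reduce
  I13: { [E → + e .] }  — reduce

No state contains more than one complete item.

Answer: No reduce-reduce conflicts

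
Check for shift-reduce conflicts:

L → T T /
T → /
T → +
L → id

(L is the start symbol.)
Augment with L' → L and build the canonical LR(0) collection (I0 = CLOSURE({[L' → . L]}), then GOTO on every symbol after a dot until no new states appear). It has 8 states:
  I0: { [L → . T T /], [L → . id], [L' → . L], [T → . +], [T → . /] }  — shift
  I1: { [T → + .] }  — reduce
  I2: { [T → / .] }  — reduce
  I3: { [L' → L .] }  — accept
  I4: { [L → T . T /], [T → . +], [T → . /] }  — shift
  I5: { [L → id .] }  — reduce
  I6: { [L → T T . /] }  — shift
  I7: { [L → T T / .] }  — reduce

No state contains both a complete item and a shift item.

Answer: No shift-reduce conflicts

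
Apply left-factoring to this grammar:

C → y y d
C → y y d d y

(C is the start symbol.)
C → y y d C'
C' → ε
C' → d y

Left-factoring transforms A → αβ₁ | αβ₂ into A → αA' and A' → β₁ | β₂
(α is the longest common prefix among the alternatives). Repeat until
no nonterminal has two alternatives with a common prefix.

Round 1: C has alternatives sharing prefix 'y y d'. Introduce C': C → y y d C'
  Add: C' → ε
  Add: C' → d y

No remaining common prefixes — done.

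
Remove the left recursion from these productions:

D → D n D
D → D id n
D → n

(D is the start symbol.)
D is directly left-recursive. The standard transformation for
  A → A α₁ | ... | A α_m | β₁ | ... | β_n
is
  A  → β₁ A' | ... | β_n A'
  A' → α₁ A' | ... | α_m A' | ε

D → n becomes D → n D'
D → D n D becomes D' → n D D'
D → D id n becomes D' → id n D'
Add D' → ε

Resulting grammar:
D → n D'
D' → n D D'
D' → id n D'
D' → ε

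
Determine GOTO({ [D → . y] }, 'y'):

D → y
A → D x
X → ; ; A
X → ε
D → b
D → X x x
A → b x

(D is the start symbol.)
GOTO(I, 'y') = CLOSURE({ [A → αX.β] : [A → α.Xβ] ∈ I, X = 'y' })

Items with dot before 'y', with the dot advanced:
  [D → . y] → [D → y .]
Closure adds nothing (no advanced item has the dot before a non-terminal).

GOTO = { [D → y .] }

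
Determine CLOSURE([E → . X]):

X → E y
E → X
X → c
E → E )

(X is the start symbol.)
Start with: [E → . X]
  [E → . X] has the dot before X: add [X → . E y], [X → . c]
  [X → . E y] has the dot before E: add [E → . E )]
No further items can be added.

CLOSURE = { [E → . E )], [E → . X], [X → . E y], [X → . c] }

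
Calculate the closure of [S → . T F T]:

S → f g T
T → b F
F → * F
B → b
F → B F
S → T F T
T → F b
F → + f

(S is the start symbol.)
To compute CLOSURE, for each item [A → α.Bβ] where B is a non-terminal, add [B → .γ] for all productions B → γ; repeat for the newly added items until nothing changes.

Start with: [S → . T F T]
  [S → . T F T] has the dot before T: add [T → . b F], [T → . F b]
  [T → . F b] has the dot before F: add [F → . * F], [F → . B F], [F → . + f]
  [F → . B F] has the dot before B: add [B → . b]
No further items can be added.

CLOSURE = { [B → . b], [F → . * F], [F → . + f], [F → . B F], [S → . T F T], [T → . F b], [T → . b F] }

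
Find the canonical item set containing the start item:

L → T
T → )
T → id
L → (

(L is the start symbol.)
First, augment the grammar with L' → L
I₀ = CLOSURE({ [L' → . L] }):
  [L' → . L] has the dot before L: add [L → . T], [L → . (]
  [L → . T] has the dot before T: add [T → . )], [T → . id]
No further items can be added.

I₀ = { [L → . (], [L → . T], [L' → . L], [T → . )], [T → . id] }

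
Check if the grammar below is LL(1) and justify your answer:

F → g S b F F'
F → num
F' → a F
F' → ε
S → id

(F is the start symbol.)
Relevant sets:
  FOLLOW(F') = { $, 'a' }

For F:
  PREDICT(F → g S b F F') = { 'g' }
  PREDICT(F → num) = { 'num' }
For F':
  PREDICT(F' → a F) = { 'a' }
  PREDICT(F' → ε) = { $, 'a' }
S has a single production, so nothing to check there.

Conflict found: Predict set conflict for F': { 'a' }
The grammar is NOT LL(1).

Answer: No. Predict set conflict for F': { 'a' }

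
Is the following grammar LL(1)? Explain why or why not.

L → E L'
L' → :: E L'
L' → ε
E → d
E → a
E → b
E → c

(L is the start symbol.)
Relevant sets:
  FOLLOW(L') = { $ }

For L':
  PREDICT(L' → :: E L') = { '::' }
  PREDICT(L' → ε) = { $ }
For E:
  PREDICT(E → d) = { 'd' }
  PREDICT(E → a) = { 'a' }
  PREDICT(E → b) = { 'b' }
  PREDICT(E → c) = { 'c' }
L has a single production, so nothing to check there.

All predict sets are disjoint. The grammar IS LL(1).

Answer: Yes, the grammar is LL(1).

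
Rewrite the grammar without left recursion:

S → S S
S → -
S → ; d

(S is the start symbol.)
S is directly left-recursive. The standard transformation for
  A → A α₁ | ... | A α_m | β₁ | ... | β_n
is
  A  → β₁ A' | ... | β_n A'
  A' → α₁ A' | ... | α_m A' | ε

S → - becomes S → - S'
S → ; d becomes S → ; d S'
S → S S becomes S' → S S'
Add S' → ε

Resulting grammar:
S → - S'
S → ; d S'
S' → S S'
S' → ε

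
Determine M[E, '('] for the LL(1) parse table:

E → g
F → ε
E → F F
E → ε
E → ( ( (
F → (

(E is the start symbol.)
E → F F, E → ( ( (

To find M[E, '('], we find productions for E where '(' is in the predict set (PREDICT(N → α) = (FIRST(α) \ {ε}) ∪ (FOLLOW(N) if α ⇒* ε)).

Relevant sets:
  FIRST(F) = { '(', ε }
  FOLLOW(E) = { $ }

E → g: PREDICT = { 'g' }
E → F F: PREDICT = { $, '(' }
  '(' is in predict set, so this production goes in M[E, '(']
E → ε: PREDICT = { $ }
E → ( ( (: PREDICT = { '(' }
  '(' is in predict set, so this production goes in M[E, '(']

M[E, '('] = E → F F, E → ( ( (  (a multiply-defined cell — the grammar is not LL(1))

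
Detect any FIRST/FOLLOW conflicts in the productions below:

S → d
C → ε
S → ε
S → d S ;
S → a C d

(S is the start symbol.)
A FIRST/FOLLOW conflict occurs when a non-terminal N has a nullable alternative N → β (β ⇒* ε) and another alternative N → α with FIRST(α) ∩ FOLLOW(N) ≠ ∅: on such a lookahead the parser cannot decide between expanding α and letting N vanish via β.

Nullable non-terminals: C, S.
C has a nullable alternative but only one production, so nothing to check.

S: nullable alternative(s) S → ε; FOLLOW(S) = { $, ';' }
  S → d: FIRST \ {ε} = { 'd' } — disjoint from FOLLOW(S)
  S → ε: FIRST \ {ε} = { } — this is the only nullable alternative, skip
  S → d S ;: FIRST \ {ε} = { 'd' } — disjoint from FOLLOW(S)
  S → a C d: FIRST \ {ε} = { 'a' } — disjoint from FOLLOW(S)

No FIRST/FOLLOW conflicts found.

Answer: No FIRST/FOLLOW conflicts.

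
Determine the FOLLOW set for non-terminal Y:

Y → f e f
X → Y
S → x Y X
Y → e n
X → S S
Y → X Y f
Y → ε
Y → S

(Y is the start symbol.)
Y is the start symbol, so $ ∈ FOLLOW(Y).
In X → Y: Y is at the end, add FOLLOW(X)
In S → x Y X: Y is followed by X, add FIRST(X) \ {ε} = { 'e', 'f', 'x' }
  X is nullable, so also add FOLLOW(S)
In Y → X Y f: Y is followed by f, add FIRST(f) \ {ε} = { 'f' }

The FOLLOW sets referred to above (computed the same way, to a fixed point):
  FOLLOW(X) = { $, 'e', 'f', 'x' }
  FOLLOW(S) = { $, 'e', 'f', 'x' }

Taking the union: FOLLOW(Y) = { $, 'e', 'f', 'x' }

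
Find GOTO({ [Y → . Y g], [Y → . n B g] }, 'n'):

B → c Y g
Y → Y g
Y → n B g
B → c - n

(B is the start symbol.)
GOTO(I, 'n') = CLOSURE({ [A → αX.β] : [A → α.Xβ] ∈ I, X = 'n' })

Items with dot before 'n', with the dot advanced:
  [Y → . n B g] → [Y → n . B g]
Closure of the advanced items:
  [Y → n . B g] has the dot before B: add [B → . c Y g], [B → . c - n]

GOTO = { [B → . c - n], [B → . c Y g], [Y → n . B g] }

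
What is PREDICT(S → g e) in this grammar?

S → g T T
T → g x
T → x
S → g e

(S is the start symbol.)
{ 'g' }

PREDICT(S → g e) = (FIRST(RHS) \ {ε}) ∪ (FOLLOW(S) if ε ∈ FIRST(RHS), i.e. RHS ⇒* ε)
FIRST(g e) = { 'g' }
ε ∉ FIRST(g e), so FOLLOW(S) is not added.
PREDICT(S → g e) = { 'g' }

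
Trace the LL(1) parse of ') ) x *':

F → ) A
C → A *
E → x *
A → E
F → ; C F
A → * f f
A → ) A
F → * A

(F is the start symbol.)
LL(1) parsing maintains a stack (initially the start symbol over $) and the input. At each step: if the stack top is a terminal, match it against the current input token; if it is a non-terminal N, replace it with the RHS of M[N, lookahead] (the unique production whose predict set contains the lookahead).

Stack is shown with the top on the left.

Stack  Input      Action
------------------------
F $    ) ) x * $  output F → ) A
) A $  ) ) x * $  match ')'
A $    ) x * $    output A → ) A
) A $  ) x * $    match ')'
A $    x * $      output A → E
E $    x * $      output E → x *
x * $  x * $      match 'x'
* $    * $        match '*'
$      $          accept

The string is accepted.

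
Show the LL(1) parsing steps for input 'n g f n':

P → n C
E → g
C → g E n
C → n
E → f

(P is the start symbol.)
LL(1) parsing maintains a stack (initially the start symbol over $) and the input. At each step: if the stack top is a terminal, match it against the current input token; if it is a non-terminal N, replace it with the RHS of M[N, lookahead] (the unique production whose predict set contains the lookahead).

Stack is shown with the top on the left.

Stack    Input      Action
--------------------------
P $      n g f n $  output P → n C
n C $    n g f n $  match 'n'
C $      g f n $    output C → g E n
g E n $  g f n $    match 'g'
E n $    f n $      output E → f
f n $    f n $      match 'f'
n $      n $        match 'n'
$        $          accept

The string is accepted.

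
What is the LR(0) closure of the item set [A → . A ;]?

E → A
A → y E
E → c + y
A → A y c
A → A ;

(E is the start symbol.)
To compute CLOSURE, for each item [A → α.Bβ] where B is a non-terminal, add [B → .γ] for all productions B → γ; repeat for the newly added items until nothing changes.

Start with: [A → . A ;]
  [A → . A ;] has the dot before A: add [A → . y E], [A → . A y c]
No further items can be added.

CLOSURE = { [A → . A ;], [A → . A y c], [A → . y E] }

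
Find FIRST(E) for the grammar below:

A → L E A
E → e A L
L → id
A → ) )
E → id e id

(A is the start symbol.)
{ 'e', 'id' }

From E → e A L:
  - e is a terminal: add 'e' and stop
From E → id e id:
  - id is a terminal: add 'id' and stop

Collecting: FIRST(E) = { 'e', 'id' }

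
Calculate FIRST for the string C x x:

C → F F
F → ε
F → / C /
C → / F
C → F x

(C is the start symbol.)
{ '/', 'x' }

FIRST sets of the non-terminals involved (from the grammar, by fixed-point iteration):
  FIRST(C) = { '/', 'x', ε }

To compute FIRST(C x x), process the symbols left to right:
Symbol C is a non-terminal. Add FIRST(C) \ {ε} = { '/', 'x' }
C is nullable (ε ∈ FIRST(C)), continue to the next symbol.
Symbol x is a terminal. Add 'x' and stop.
FIRST(C x x) = { '/', 'x' }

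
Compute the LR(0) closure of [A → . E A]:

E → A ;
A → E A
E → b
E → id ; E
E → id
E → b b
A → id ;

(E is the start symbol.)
To compute CLOSURE, for each item [A → α.Bβ] where B is a non-terminal, add [B → .γ] for all productions B → γ; repeat for the newly added items until nothing changes.

Start with: [A → . E A]
  [A → . E A] has the dot before E: add [E → . A ;], [E → . b], [E → . id ; E], [E → . id], [E → . b b]
  [E → . A ;] has the dot before A: add [A → . id ;]
No further items can be added.

CLOSURE = { [A → . E A], [A → . id ;], [E → . A ;], [E → . b b], [E → . b], [E → . id ; E], [E → . id] }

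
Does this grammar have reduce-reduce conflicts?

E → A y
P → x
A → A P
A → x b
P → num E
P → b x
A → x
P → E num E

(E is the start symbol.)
Augment with E' → E and build the canonical LR(0) collection (I0 = CLOSURE({[E' → . E]}), then GOTO on every symbol after a dot until no new states appear). It has 15 states:
  I0: { [A → . A P], [A → . x b], [A → . x], [E → . A y], [E' → . E] }  — shift
  I1: { [A → . A P], [A → . x b], [A → . x], [A → A . P], [E → . A y], [E → A . y], [P → . E num E], [P → . b x], [P → . num E], [P → . x] }  — shift
  I2: { [E' → E .] }  — accept
  I3: { [A → x . b], [A → x .] }  — shift, reduce
  I4: { [A → x b .] }  — reduce
  I5: { [P → E . num E] }  — shift
  I6: { [A → A P .] }  — reduce
  I7: { [P → b . x] }  — shift
  I8: { [A → . A P], [A → . x b], [A → . x], [E → . A y], [P → num . E] }  — shift
  I9: { [A → x . b], [A → x .], [P → x .] }  — shift, 2 reduces
  I10: { [E → A y .] }  — reduce
  I11: { [P → num E .] }  — reduce
  I12: { [P → b x .] }  — reduce
  I13: { [A → . A P], [A → . x b], [A → . x], [E → . A y], [P → E num . E] }  — shift
  I14: { [P → E num E .] }  — reduce

I9 contains complete items [A → x .], [P → x .] — reduce-reduce conflict.

Answer: Yes — I9: [A → x .] vs [P → x .]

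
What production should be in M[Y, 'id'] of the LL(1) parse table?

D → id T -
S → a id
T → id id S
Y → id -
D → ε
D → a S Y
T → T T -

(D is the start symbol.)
To find M[Y, 'id'], we find productions for Y where 'id' is in the predict set (PREDICT(N → α) = (FIRST(α) \ {ε}) ∪ (FOLLOW(N) if α ⇒* ε)).

Y → id -: PREDICT = { 'id' }
  'id' is in predict set, so this production goes in M[Y, 'id']

M[Y, 'id'] = Y → id -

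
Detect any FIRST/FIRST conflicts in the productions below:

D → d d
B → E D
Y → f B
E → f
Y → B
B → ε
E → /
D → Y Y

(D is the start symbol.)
FIRST sets of the non-terminals at (or reachable through a nullable prefix from) the front of some alternative:
  FIRST(Y) = { '/', 'f', ε }
  FIRST(E) = { '/', 'f' }
  FIRST(B) = { '/', 'f', ε }

Productions for D:
  D → d d: FIRST = { 'd' }
  D → Y Y: FIRST = { '/', 'f', ε }
Productions for B:
  B → E D: FIRST = { '/', 'f' }
  B → ε: FIRST = { ε }
Productions for Y:
  Y → f B: FIRST = { 'f' }
  Y → B: FIRST = { '/', 'f', ε }
Productions for E:
  E → f: FIRST = { 'f' }
  E → /: FIRST = { '/' }

Conflict for Y: Y → f B and Y → B
  Overlap: { 'f' }

Answer: Yes. Y → f B / Y → B on { 'f' }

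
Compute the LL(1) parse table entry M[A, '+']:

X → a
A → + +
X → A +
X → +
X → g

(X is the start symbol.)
A → + +

To find M[A, '+'], we find productions for A where '+' is in the predict set (PREDICT(N → α) = (FIRST(α) \ {ε}) ∪ (FOLLOW(N) if α ⇒* ε)).

A → + +: PREDICT = { '+' }
  '+' is in predict set, so this production goes in M[A, '+']

M[A, '+'] = A → + +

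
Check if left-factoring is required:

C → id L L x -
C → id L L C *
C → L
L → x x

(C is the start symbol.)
Left-factoring is needed when two productions for the same non-terminal
share a common prefix on the right-hand side.

Productions for C:
  C → id L L x -
  C → id L L C *
  C → L

Found common prefix 'id L L' in productions for C

Answer: Yes, C has productions with common prefix 'id L L'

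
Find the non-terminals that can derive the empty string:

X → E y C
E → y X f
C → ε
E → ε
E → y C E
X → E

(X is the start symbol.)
ε-productions: C → ε, E → ε
So C, E are immediately nullable.
X → E: every symbol on the right is nullable, so X is nullable too.
Every non-terminal is now nullable.
Nullable = { 'C', 'E', 'X' }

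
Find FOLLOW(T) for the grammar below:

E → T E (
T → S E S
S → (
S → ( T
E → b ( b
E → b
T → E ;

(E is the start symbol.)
To compute FOLLOW(T), find every occurrence of T on a right-hand side N → α T β: add FIRST(β) \ {ε}, and if β is empty or nullable also add FOLLOW(N). Iterate to a fixed point.

In E → T E (: T is followed by E '(', add FIRST(E '(') \ {ε} = { '(', 'b' }
In S → ( T: T is at the end, add FOLLOW(S)

The FOLLOW sets referred to above (computed the same way, to a fixed point):
  FOLLOW(S) = { '(', 'b' }

Taking the union: FOLLOW(T) = { '(', 'b' }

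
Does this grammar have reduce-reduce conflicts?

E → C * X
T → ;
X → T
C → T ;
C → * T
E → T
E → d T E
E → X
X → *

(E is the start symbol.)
A reduce-reduce conflict occurs when an LR(0) state has two complete items [A → α .] and [B → β .] — both call for a reduction, and with no lookahead the parser cannot choose between them.

Augment with E' → E and build the canonical LR(0) collection (I0 = CLOSURE({[E' → . E]}), then GOTO on every symbol after a dot until no new states appear). It has 16 states:
  I0: { [C → . * T], [C → . T ;], [E → . C * X], [E → . T], [E → . X], [E → . d T E], [E' → . E], [T → . ;], [X → . *], [X → . T] }  — shift
  I1: { [C → * . T], [T → . ;], [X → * .] }  — shift, reduce
  I2: { [T → ; .] }  — reduce
  I3: { [E → C . * X] }  — shift
  I4: { [E' → E .] }  — accept
  I5: { [C → T . ;], [E → T .], [X → T .] }  — shift, 2 reduces
  I6: { [E → X .] }  — reduce
  I7: { [E → d . T E], [T → . ;] }  — shift
  I8: { [C → . * T], [C → . T ;], [E → . C * X], [E → . T], [E → . X], [E → . d T E], [E → d T . E], [T → . ;], [X → . *], [X → . T] }  — shift
  I9: { [E → d T E .] }  — reduce
  I10: { [C → T ; .] }  — reduce
  I11: { [E → C * . X], [T → . ;], [X → . *], [X → . T] }  — shift
  I12: { [X → * .] }  — reduce
  I13: { [X → T .] }  — reduce
  I14: { [E → C * X .] }  — reduce
  I15: { [C → * T .] }  — reduce

I5 contains complete items [E → T .], [X → T .] — reduce-reduce conflict.

Answer: Yes — I5: [E → T .] vs [X → T .]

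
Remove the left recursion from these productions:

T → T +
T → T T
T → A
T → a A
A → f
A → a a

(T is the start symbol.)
T is directly left-recursive. The standard transformation for
  A → A α₁ | ... | A α_m | β₁ | ... | β_n
is
  A  → β₁ A' | ... | β_n A'
  A' → α₁ A' | ... | α_m A' | ε

T → A becomes T → A T'
T → a A becomes T → a A T'
T → T + becomes T' → + T'
T → T T becomes T' → T T'
Add T' → ε

Productions for other non-terminals are unchanged:
  A → f
  A → a a

Resulting grammar:
T → A T'
T → a A T'
T' → + T'
T' → T T'
T' → ε
A → f
A → a a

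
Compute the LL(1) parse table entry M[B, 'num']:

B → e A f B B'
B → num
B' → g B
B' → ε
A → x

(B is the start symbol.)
B → num

To find M[B, 'num'], we find productions for B where 'num' is in the predict set (PREDICT(N → α) = (FIRST(α) \ {ε}) ∪ (FOLLOW(N) if α ⇒* ε)).

B → e A f B B': PREDICT = { 'e' }
B → num: PREDICT = { 'num' }
  'num' is in predict set, so this production goes in M[B, 'num']

M[B, 'num'] = B → num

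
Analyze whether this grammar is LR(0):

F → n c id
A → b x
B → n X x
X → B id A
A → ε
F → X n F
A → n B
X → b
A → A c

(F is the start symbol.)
A grammar is LR(0) if no state in the canonical LR(0) collection has:
  - both a shift item (dot before a terminal) and a complete item (shift-reduce conflict), or
  - two or more complete items (reduce-reduce conflict; the accept item [F' → F .] counts as a complete item here).

Augment with F' → F and build the canonical LR(0) collection (I0 = CLOSURE({[F' → . F]}), then GOTO on every symbol after a dot until no new states appear). It has 20 states:
  I0: { [B → . n X x], [F → . X n F], [F → . n c id], [F' → . F], [X → . B id A], [X → . b] }  — shift
  I1: { [X → B . id A] }  — shift
  I2: { [F' → F .] }  — accept
  I3: { [F → X . n F] }  — shift
  I4: { [X → b .] }  — reduce
  I5: { [B → . n X x], [B → n . X x], [F → n . c id], [X → . B id A], [X → . b] }  — shift
  I6: { [B → n X . x] }  — shift
  I7: { [F → n c . id] }  — shift
  I8: { [B → . n X x], [B → n . X x], [X → . B id A], [X → . b] }  — shift
  I9: { [F → n c id .] }  — reduce
  I10: { [B → n X x .] }  — reduce
  I11: { [B → . n X x], [F → . X n F], [F → . n c id], [F → X n . F], [X → . B id A], [X → . b] }  — shift
  I12: { [F → X n F .] }  — reduce
  I13: { [A → . A c], [A → . b x], [A → . n B], [A → .], [X → B id . A] }  — shift, reduce
  I14: { [A → A . c], [X → B id A .] }  — shift, reduce
  I15: { [A → b . x] }  — shift
  I16: { [A → n . B], [B → . n X x] }  — shift
  I17: { [A → n B .] }  — reduce
  I18: { [A → b x .] }  — reduce
  I19: { [A → A c .] }  — reduce

Conflict in state I13:
  Shift-reduce conflict between [A → .] and [A → . b x]
So the grammar is NOT LR(0).

Answer: No. Shift-reduce conflict between [A → .] and [A → . b x]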